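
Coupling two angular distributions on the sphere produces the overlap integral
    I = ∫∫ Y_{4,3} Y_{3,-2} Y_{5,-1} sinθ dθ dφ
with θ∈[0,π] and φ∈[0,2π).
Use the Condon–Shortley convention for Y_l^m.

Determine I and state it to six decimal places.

Checks pass: Σm=0; 12 even; l₃=5∈[1,7].
(2·4+1)(2·3+1)(2·5+1) = 693
Δ: 2! 6! 4! / 13! → 1/180180
sum: t=0:+1/576 t=1:−1/144 t=2:+1/576 = -1/288
3j²(4 3 5; 0 0 0) = Δ·Π!·Σ² = 20/1001  (sign +1)
sum: t=0:+1/1440 t=1:−1/17280 = 11/17280
3j²(4 3 5; 3 -2 -1) = Δ·Π!·Σ² = 11/468  (sign +1)
combine: 4πI² = 693·20/1001·11/468 = 55/169
take √, sign +1: I = 0.16092854

0.160929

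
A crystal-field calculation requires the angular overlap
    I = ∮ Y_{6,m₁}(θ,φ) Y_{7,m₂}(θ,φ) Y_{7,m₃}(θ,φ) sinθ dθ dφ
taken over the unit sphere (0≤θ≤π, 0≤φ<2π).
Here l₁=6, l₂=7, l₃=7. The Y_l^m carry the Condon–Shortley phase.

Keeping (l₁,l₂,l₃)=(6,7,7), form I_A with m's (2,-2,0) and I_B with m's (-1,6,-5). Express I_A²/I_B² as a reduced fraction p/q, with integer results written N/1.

6000/11011

Shared (l₁,l₂,l₃)=(6,7,7): N and (l;000)² cancel in I_A²/I_B².
A: Δ = 6!·6!·8!/21! = 1/2444321880; Racah Σ t=0..4: t=0:+1/24883200 t=1:−1/2488320 t=2:+1/1658880 t=3:−1/6220800 t=4:+1/174182400 = 1/11612160; ⇒ 3j(6 7 7; 2 -2 0)² = 150/46189, sgn -1
B: Δ = 6!·6!·8!/21! = 1/2444321880; Racah Σ t=5..6: t=5:−1/232243200 t=6:+1/435456000 = -1/497664000; ⇒ 3j(6 7 7; -1 6 -5)² = 77/12920, sgn -1
I_A²/I_B² = (150/46189)/(77/12920) = 6000/11011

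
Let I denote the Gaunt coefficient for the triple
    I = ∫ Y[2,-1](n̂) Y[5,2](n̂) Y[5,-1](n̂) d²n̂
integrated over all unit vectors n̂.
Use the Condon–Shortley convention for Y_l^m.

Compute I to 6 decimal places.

0.104819

Checks pass: Σm=0; 12 even; l₃=5∈[3,7].
(2·2+1)(2·5+1)(2·5+1) = 605
Δ: 2! 2! 8! / 13! → 1/38610
sum: t=0:+1/2880 t=1:−1/576 t=2:+1/2880 = -1/960
3j²(2 5 5; 0 0 0) = Δ·Π!·Σ² = 10/429  (sign +1)
sum: t=1:−1/2880 t=2:+1/1440 = 1/2880
3j²(2 5 5; -1 2 -1) = Δ·Π!·Σ² = 7/715  (sign +1)
combine: 4πI² = 605·10/429·7/715 = 70/507
take √, sign +1: I = 0.10481902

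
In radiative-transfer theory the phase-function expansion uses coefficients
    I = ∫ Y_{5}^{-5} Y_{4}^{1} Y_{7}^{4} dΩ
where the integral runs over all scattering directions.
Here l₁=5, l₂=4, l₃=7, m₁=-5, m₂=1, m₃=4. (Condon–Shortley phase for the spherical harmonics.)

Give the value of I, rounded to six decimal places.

-0.135388

Checks pass: Σm=0; 16 even; l₃=7∈[1,9].
(2·5+1)(2·4+1)(2·7+1) = 1485
Δ: 2! 8! 6! / 17! → 1/6126120
sum: t=0:+1/69120 t=1:−1/20736 t=2:+1/69120 = -1/51840
3j²(5 4 7; 0 0 0) = Δ·Π!·Σ² = 280/21879  (sign +1)
sum: t=2:+1/2903040 = 1/2903040
3j²(5 4 7; -5 1 4) = Δ·Π!·Σ² = 75/6188  (sign -1)
combine: 4πI² = 1485·280/21879·75/6188 = 11250/48841
take √, sign -1: I = -0.13538765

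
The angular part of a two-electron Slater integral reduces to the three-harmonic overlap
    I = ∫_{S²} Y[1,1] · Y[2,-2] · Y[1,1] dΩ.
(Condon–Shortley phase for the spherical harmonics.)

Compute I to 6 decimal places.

0.309019

Rules hold: Σm=0, L=4 even, 1≤1≤3.
N = 3·5·3 = 45
Δ = 2!·0!·2!/5! = 1/30
Racah Σ t=1..1: t=1:−1/1 = -1/1
⇒ 3j(1 2 1; 0 0 0)² = 2/15, sgn +1
Racah Σ t=0..0: t=0:+1/4 = 1/4
⇒ 3j(1 2 1; 1 -2 1)² = 1/5, sgn +1
4πI² = N·(3j₀)²·(3jₘ)² = 6/5
I = +1·√(1.2/4π) = 0.30901936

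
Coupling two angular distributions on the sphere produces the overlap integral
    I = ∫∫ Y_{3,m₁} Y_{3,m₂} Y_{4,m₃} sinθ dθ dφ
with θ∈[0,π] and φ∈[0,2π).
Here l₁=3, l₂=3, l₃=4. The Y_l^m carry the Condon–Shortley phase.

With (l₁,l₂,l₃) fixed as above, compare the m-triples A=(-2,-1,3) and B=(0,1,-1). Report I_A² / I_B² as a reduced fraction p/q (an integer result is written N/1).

Shared (l₁,l₂,l₃)=(3,3,4): N and (l;000)² cancel in I_A²/I_B².
A: Δ = 2!·4!·4!/11! = 1/34650; Racah Σ t=1..2: t=1:−1/144 t=2:+1/288 = -1/288; ⇒ 3j(3 3 4; -2 -1 3)² = 1/99, sgn +1
B: Δ = 2!·4!·4!/11! = 1/34650; Racah Σ t=0..2: t=0:+1/288 t=1:−1/24 t=2:+1/48 = -5/288; ⇒ 3j(3 3 4; 0 1 -1)² = 5/462, sgn +1
I_A²/I_B² = (1/99)/(5/462) = 14/15

14/15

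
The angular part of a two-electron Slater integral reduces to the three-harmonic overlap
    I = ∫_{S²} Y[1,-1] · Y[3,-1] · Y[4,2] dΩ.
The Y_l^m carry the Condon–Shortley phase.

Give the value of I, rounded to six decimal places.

Rules hold: Σm=0, L=8 even, 2≤4≤4.
N = 3·7·9 = 189
Δ = 0!·2!·6!/9! = 1/252
Racah Σ t=0..0: t=0:+1/36 = 1/36
⇒ 3j(1 3 4; 0 0 0)² = 4/63, sgn +1
Racah Σ t=0..0: t=0:+1/96 = 1/96
⇒ 3j(1 3 4; -1 -1 2)² = 5/84, sgn +1
4πI² = N·(3j₀)²·(3jₘ)² = 5/7
I = +1·√(0.714286/4π) = 0.23841361

0.238414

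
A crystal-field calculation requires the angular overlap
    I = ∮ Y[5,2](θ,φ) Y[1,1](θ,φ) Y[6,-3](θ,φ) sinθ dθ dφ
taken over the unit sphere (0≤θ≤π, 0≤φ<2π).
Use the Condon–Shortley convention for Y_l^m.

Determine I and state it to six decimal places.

Rules hold: Σm=0, L=12 even, 4≤6≤6.
N = 11·3·13 = 429
Δ = 0!·10!·2!/13! = 1/858
Racah Σ t=0..0: t=0:+1/14400 = 1/14400
⇒ 3j(5 1 6; 0 0 0)² = 6/143, sgn +1
Racah Σ t=0..0: t=0:+1/60480 = 1/60480
⇒ 3j(5 1 6; 2 1 -3)² = 6/143, sgn -1
4πI² = N·(3j₀)²·(3jₘ)² = 108/143
I = -1·√(0.755245/4π) = -0.24515397

-0.245154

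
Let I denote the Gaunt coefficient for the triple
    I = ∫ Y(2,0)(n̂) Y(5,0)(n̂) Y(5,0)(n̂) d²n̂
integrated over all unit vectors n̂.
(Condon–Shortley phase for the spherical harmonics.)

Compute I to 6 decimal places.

0.161739

m-sum 0 ✓  L=12 even ✓  3≤5≤7 ✓
Π(2lᵢ+1) = 5×11×11 = 605
triangle coeff Δ(2,5,5) = 1/38610
Σ_t [0,2]: t=0:+1/2880 t=1:−1/576 t=2:+1/2880 = -1/960
(3j)²=10/429 [(2 5 5; 0 0 0)], sign=+1
(m-triple is (0,0,0) — same symbol as above.)
⇒ 4πI² = 500/1521
I = (+1)√(500/1521/(4π)) = 0.16173926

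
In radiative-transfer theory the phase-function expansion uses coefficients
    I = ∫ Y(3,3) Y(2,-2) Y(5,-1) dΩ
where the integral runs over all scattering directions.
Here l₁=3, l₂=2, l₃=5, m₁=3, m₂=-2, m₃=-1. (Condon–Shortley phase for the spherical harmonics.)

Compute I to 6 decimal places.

Rules hold: Σm=0, L=10 even, 1≤5≤5.
N = 7·5·11 = 385
Δ = 0!·6!·4!/11! = 1/2310
Racah Σ t=0..0: t=0:+1/144 = 1/144
⇒ 3j(3 2 5; 0 0 0)² = 10/231, sgn -1
Racah Σ t=0..0: t=0:+1/17280 = 1/17280
⇒ 3j(3 2 5; 3 -2 -1)² = 1/2310, sgn +1
4πI² = N·(3j₀)²·(3jₘ)² = 5/693
I = -1·√(0.00721501/4π) = -0.02396147

-0.023961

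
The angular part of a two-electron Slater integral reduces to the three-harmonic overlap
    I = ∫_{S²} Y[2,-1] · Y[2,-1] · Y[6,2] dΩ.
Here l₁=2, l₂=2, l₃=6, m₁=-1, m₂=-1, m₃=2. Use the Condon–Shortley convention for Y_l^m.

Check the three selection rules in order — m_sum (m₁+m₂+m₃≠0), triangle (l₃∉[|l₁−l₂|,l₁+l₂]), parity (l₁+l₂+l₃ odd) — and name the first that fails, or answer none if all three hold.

Σmᵢ = 0  ✓
l₃∈[|l₁−l₂|,l₁+l₂]=[0,4], have l₃=6  ✗
Σlᵢ = 10 ⇒ even

triangle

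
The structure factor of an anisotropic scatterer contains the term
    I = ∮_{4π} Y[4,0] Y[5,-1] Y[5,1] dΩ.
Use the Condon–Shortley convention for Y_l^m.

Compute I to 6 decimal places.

m-sum 0 ✓  L=14 even ✓  1≤5≤9 ✓
Π(2lᵢ+1) = 9×11×11 = 1089
triangle coeff Δ(4,5,5) = 1/3153150
Σ_t [0,4]: t=0:+1/69120 t=1:−1/1728 t=2:+1/576 t=3:−1/1728 t=4:+1/69120 = 7/11520
(3j)²=2/143 [(4 5 5; 0 0 0)], sign=-1
Σ_t [0,4]: t=0:+1/27648 t=1:−1/1296 t=2:+1/768 t=3:−1/4320 t=4:+1/414720 = 7/20736
(3j)²=8/1287 [(4 5 5; 0 -1 1)], sign=+1
⇒ 4πI² = 16/169
I = (-1)√(16/169/(4π)) = -0.08679840

-0.086798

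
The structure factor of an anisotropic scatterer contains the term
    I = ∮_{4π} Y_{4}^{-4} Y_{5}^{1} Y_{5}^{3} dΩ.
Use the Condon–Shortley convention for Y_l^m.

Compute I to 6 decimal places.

-0.168084

Checks pass: Σm=0; 14 even; l₃=5∈[1,9].
(2·4+1)(2·5+1)(2·5+1) = 1089
Δ: 4! 4! 6! / 15! → 1/3153150
sum: t=0:+1/69120 t=1:−1/1728 t=2:+1/576 t=3:−1/1728 t=4:+1/69120 = 7/11520
3j²(4 5 5; 0 0 0) = Δ·Π!·Σ² = 2/143  (sign -1)
sum: t=4:+1/27648 = 1/27648
3j²(4 5 5; -4 1 3) = Δ·Π!·Σ² = 10/429  (sign +1)
combine: 4πI² = 1089·2/143·10/429 = 60/169
take √, sign -1: I = -0.16808437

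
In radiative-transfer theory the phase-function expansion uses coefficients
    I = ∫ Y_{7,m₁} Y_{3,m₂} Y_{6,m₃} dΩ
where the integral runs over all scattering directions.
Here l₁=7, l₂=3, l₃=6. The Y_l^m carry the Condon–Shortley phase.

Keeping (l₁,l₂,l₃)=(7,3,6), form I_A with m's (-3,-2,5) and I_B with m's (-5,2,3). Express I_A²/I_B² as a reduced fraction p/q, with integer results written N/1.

361/375

l's match ⇒ only the (l;m) 3-j factors differ between A and B.
A: triangle coeff Δ(7,3,6) = 1/2042040; Σ_t [0,1]: t=0:+1/87091200 t=1:−1/4354560 = -19/87091200; (3j)²=361/37128 [(7 3 6; -3 -2 5)], sign=+1
B: triangle coeff Δ(7,3,6) = 1/2042040; Σ_t [3,4]: t=3:−1/4354560 t=4:+1/1935360 = 1/3483648; (3j)²=125/12376 [(7 3 6; -5 2 3)], sign=-1
I_A²/I_B² = (361/37128)/(125/12376) = 361/375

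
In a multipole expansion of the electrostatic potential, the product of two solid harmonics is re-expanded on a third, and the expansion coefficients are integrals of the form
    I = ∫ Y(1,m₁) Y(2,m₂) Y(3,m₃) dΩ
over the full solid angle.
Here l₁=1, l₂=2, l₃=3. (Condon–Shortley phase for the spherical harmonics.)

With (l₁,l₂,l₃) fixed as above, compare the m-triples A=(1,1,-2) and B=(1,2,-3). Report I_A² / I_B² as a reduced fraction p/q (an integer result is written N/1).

2/3

Shared (l₁,l₂,l₃)=(1,2,3): N and (l;000)² cancel in I_A²/I_B².
A: Δ = 0!·2!·4!/7! = 1/105; Racah Σ t=0..0: t=0:+1/12 = 1/12; ⇒ 3j(1 2 3; 1 1 -2)² = 2/21, sgn -1
B: Δ = 0!·2!·4!/7! = 1/105; Racah Σ t=0..0: t=0:+1/48 = 1/48; ⇒ 3j(1 2 3; 1 2 -3)² = 1/7, sgn +1
I_A²/I_B² = (2/21)/(1/7) = 2/3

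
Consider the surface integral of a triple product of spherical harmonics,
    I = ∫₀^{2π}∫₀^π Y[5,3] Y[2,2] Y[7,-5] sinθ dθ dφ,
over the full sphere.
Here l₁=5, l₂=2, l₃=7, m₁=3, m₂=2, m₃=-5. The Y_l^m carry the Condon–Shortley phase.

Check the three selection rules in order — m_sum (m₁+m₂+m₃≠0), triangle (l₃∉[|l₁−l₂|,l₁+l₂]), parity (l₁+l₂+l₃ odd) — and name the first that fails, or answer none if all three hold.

none

azimuthal sum: 3 + 2 − 5 = 0  ✓
3 ≤ 7 ≤ 7 (triangle on l)  ✓
L = 5 + 2 + 7 = 14 (even)  ✓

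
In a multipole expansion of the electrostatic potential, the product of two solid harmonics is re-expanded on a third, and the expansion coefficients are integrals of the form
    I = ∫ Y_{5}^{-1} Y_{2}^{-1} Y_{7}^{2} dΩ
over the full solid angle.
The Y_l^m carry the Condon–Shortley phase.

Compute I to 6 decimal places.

Rules hold: Σm=0, L=14 even, 3≤7≤7.
N = 11·5·15 = 825
Δ = 0!·10!·4!/15! = 1/15015
Racah Σ t=0..0: t=0:+1/57600 = 1/57600
⇒ 3j(5 2 7; 0 0 0)² = 21/715, sgn -1
Racah Σ t=0..0: t=0:+1/103680 = 1/103680
⇒ 3j(5 2 7; -1 -1 2)² = 4/143, sgn -1
4πI² = N·(3j₀)²·(3jₘ)² = 1260/1859
I = +1·√(0.677784/4π) = 0.23224194

0.232242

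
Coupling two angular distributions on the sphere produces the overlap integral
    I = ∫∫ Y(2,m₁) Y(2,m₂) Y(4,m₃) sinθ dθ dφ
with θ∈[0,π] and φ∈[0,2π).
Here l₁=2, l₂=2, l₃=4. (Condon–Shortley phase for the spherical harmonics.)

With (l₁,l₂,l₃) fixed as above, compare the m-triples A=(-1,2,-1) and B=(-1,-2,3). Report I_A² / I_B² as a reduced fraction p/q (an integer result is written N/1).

Same 2,2,4: normalisation and zero-m 3j drop out of the ratio.
A: Δ: 0! 4! 4! / 9! → 1/630; sum: t=0:+1/144 = 1/144; 3j²(2 2 4; -1 2 -1) = Δ·Π!·Σ² = 1/126  (sign -1)
B: Δ: 0! 4! 4! / 9! → 1/630; sum: t=0:+1/144 = 1/144; 3j²(2 2 4; -1 -2 3) = Δ·Π!·Σ² = 1/18  (sign -1)
I_A²/I_B² = (1/126)/(1/18) = 1/7

1/7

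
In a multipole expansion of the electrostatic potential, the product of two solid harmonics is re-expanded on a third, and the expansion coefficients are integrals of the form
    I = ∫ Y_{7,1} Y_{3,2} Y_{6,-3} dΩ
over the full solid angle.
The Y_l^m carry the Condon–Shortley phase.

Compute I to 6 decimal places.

Checks pass: Σm=0; 16 even; l₃=6∈[4,10].
(2·7+1)(2·3+1)(2·6+1) = 1365
Δ: 4! 10! 2! / 17! → 1/2042040
sum: t=1:−1/207360 t=2:+1/57600 t=3:−1/207360 = 1/129600
3j²(7 3 6; 0 0 0) = Δ·Π!·Σ² = 168/12155  (sign +1)
sum: t=3:−1/362880 t=4:+1/1935360 = -13/5806080
3j²(7 3 6; 1 2 -3) = Δ·Π!·Σ² = 195/10472  (sign +1)
combine: 4πI² = 1365·168/12155·195/10472 = 12285/34969
take √, sign +1: I = 0.16720184

0.167202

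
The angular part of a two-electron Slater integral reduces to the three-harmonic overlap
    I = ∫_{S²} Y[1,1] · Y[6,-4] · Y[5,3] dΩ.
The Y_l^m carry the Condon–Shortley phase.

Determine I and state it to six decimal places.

0.274090

Checks pass: Σm=0; 12 even; l₃=5∈[5,7].
(2·1+1)(2·6+1)(2·5+1) = 429
Δ: 2! 0! 10! / 13! → 1/858
sum: t=1:−1/14400 = -1/14400
3j²(1 6 5; 0 0 0) = Δ·Π!·Σ² = 6/143  (sign +1)
sum: t=0:+1/161280 = 1/161280
3j²(1 6 5; 1 -4 3) = Δ·Π!·Σ² = 15/286  (sign +1)
combine: 4πI² = 429·6/143·15/286 = 135/143
take √, sign +1: I = 0.27409047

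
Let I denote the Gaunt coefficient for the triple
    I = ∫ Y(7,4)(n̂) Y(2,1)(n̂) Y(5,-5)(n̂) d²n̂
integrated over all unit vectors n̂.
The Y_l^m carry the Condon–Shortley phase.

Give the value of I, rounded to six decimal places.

Rules hold: Σm=0, L=14 even, 5≤5≤9.
N = 15·5·11 = 825
Δ = 4!·10!·0!/15! = 1/15015
Racah Σ t=2..2: t=2:+1/57600 = 1/57600
⇒ 3j(7 2 5; 0 0 0)² = 21/715, sgn -1
Racah Σ t=3..3: t=3:−1/21772800 = -1/21772800
⇒ 3j(7 2 5; 4 1 -5)² = 1/1365, sgn -1
4πI² = N·(3j₀)²·(3jₘ)² = 3/169
I = +1·√(0.0177515/4π) = 0.03758481

0.037585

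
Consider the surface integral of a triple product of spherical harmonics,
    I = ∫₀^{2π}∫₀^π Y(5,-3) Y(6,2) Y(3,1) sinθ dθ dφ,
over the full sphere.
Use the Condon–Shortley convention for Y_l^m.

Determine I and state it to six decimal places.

m-sum 0 ✓  L=14 even ✓  1≤3≤11 ✓
Π(2lᵢ+1) = 11×13×7 = 1001
triangle coeff Δ(5,6,3) = 1/675675
Σ_t [3,5]: t=3:−1/8640 t=4:+1/2304 t=5:−1/8640 = 7/34560
(3j)²=7/429 [(5 6 3; 0 0 0)], sign=-1
Σ_t [6,8]: t=6:+1/11520 t=7:−1/30240 t=8:+1/1935360 = 1/18432
(3j)²=7/429 [(5 6 3; -3 2 1)], sign=+1
⇒ 4πI² = 343/1287
I = (-1)√(343/1287/(4π)) = -0.14563067

-0.145631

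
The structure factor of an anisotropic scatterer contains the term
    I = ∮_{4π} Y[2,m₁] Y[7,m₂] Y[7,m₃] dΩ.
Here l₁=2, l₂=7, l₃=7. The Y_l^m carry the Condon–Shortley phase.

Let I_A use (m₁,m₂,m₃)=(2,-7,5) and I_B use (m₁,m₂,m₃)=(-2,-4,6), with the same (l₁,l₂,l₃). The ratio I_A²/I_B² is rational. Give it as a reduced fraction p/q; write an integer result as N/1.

Same 2,7,7: normalisation and zero-m 3j drop out of the ratio.
A: Δ: 2! 2! 12! / 17! → 1/185640; sum: t=0:+1/1916006400 = 1/1916006400; 3j²(2 7 7; 2 -7 5) = Δ·Π!·Σ² = 1/340  (sign +1)
B: Δ: 2! 2! 12! / 17! → 1/185640; sum: t=2:+1/159667200 = 1/159667200; 3j²(2 7 7; -2 -4 6) = Δ·Π!·Σ² = 9/1190  (sign -1)
I_A²/I_B² = (1/340)/(9/1190) = 7/18

7/18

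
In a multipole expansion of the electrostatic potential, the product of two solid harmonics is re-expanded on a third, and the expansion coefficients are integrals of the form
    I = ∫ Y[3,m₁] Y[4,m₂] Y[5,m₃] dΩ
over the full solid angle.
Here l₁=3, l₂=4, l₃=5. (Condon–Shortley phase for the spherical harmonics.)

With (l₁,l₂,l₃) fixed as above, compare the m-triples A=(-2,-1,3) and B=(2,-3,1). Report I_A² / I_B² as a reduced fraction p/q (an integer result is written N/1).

Shared (l₁,l₂,l₃)=(3,4,5): N and (l;000)² cancel in I_A²/I_B².
A: Δ = 2!·4!·6!/13! = 1/180180; Racah Σ t=1..2: t=1:−1/1152 t=2:+1/1440 = -1/5760; ⇒ 3j(3 4 5; -2 -1 3)² = 1/858, sgn -1
B: Δ = 2!·4!·6!/13! = 1/180180; Racah Σ t=0..1: t=0:+1/1440 t=1:−1/17280 = 11/17280; ⇒ 3j(3 4 5; 2 -3 1)² = 11/468, sgn +1
I_A²/I_B² = (1/858)/(11/468) = 6/121

6/121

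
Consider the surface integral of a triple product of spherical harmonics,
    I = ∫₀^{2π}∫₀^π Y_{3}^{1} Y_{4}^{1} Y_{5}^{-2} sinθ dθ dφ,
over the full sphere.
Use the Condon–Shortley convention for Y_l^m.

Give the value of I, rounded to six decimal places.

Checks pass: Σm=0; 12 even; l₃=5∈[1,7].
(2·3+1)(2·4+1)(2·5+1) = 693
Δ: 2! 4! 6! / 13! → 1/180180
sum: t=0:+1/576 t=1:−1/144 t=2:+1/576 = -1/288
3j²(3 4 5; 0 0 0) = Δ·Π!·Σ² = 20/1001  (sign +1)
sum: t=0:+1/960 t=1:−1/288 t=2:+1/1728 = -1/540
3j²(3 4 5; 1 1 -2) = Δ·Π!·Σ² = 128/6435  (sign +1)
combine: 4πI² = 693·20/1001·128/6435 = 512/1859
take √, sign +1: I = 0.14804384

0.148044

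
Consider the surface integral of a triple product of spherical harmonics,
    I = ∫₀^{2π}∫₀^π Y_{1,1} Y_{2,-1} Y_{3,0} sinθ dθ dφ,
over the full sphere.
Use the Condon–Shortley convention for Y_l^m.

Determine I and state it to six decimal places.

Rules hold: Σm=0, L=6 even, 1≤3≤3.
N = 3·5·7 = 105
Δ = 0!·2!·4!/7! = 1/105
Racah Σ t=0..0: t=0:+1/4 = 1/4
⇒ 3j(1 2 3; 0 0 0)² = 3/35, sgn -1
Racah Σ t=0..0: t=0:+1/12 = 1/12
⇒ 3j(1 2 3; 1 -1 0)² = 1/35, sgn -1
4πI² = N·(3j₀)²·(3jₘ)² = 9/35
I = +1·√(0.257143/4π) = 0.14304817

0.143048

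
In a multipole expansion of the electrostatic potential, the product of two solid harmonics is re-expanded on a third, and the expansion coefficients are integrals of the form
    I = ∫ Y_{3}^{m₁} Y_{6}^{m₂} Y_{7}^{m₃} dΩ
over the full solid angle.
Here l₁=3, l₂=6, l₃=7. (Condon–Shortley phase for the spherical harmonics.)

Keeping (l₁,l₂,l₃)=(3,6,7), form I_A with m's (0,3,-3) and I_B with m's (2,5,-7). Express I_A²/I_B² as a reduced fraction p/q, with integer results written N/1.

Shared (l₁,l₂,l₃)=(3,6,7): N and (l;000)² cancel in I_A²/I_B².
A: Δ = 2!·4!·10!/17! = 1/2042040; Racah Σ t=0..2: t=0:+1/4354560 t=1:−1/322560 t=2:+1/362880 = -1/8709120; ⇒ 3j(3 6 7; 0 3 -3)² = 3/68068, sgn -1
B: Δ = 2!·4!·10!/17! = 1/2042040; Racah Σ t=1..1: t=1:−1/87091200 = -1/87091200; ⇒ 3j(3 6 7; 2 5 -7)² = 11/408, sgn -1
I_A²/I_B² = (3/68068)/(11/408) = 18/11011

18/11011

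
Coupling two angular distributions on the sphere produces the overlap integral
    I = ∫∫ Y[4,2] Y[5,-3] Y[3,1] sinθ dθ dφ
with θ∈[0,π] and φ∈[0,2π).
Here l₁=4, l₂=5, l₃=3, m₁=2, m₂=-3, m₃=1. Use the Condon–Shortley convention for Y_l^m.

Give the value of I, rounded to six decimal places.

-0.144236

m-sum 0 ✓  L=12 even ✓  1≤3≤9 ✓
Π(2lᵢ+1) = 9×11×7 = 693
triangle coeff Δ(4,5,3) = 1/180180
Σ_t [2,4]: t=2:+1/576 t=3:−1/144 t=4:+1/576 = -1/288
(3j)²=20/1001 [(4 5 3; 0 0 0)], sign=+1
Σ_t [0,2]: t=0:+1/5760 t=1:−1/720 t=2:+1/2304 = -1/1280
(3j)²=27/1430 [(4 5 3; 2 -3 1)], sign=-1
⇒ 4πI² = 486/1859
I = (-1)√(486/1859/(4π)) = -0.14423595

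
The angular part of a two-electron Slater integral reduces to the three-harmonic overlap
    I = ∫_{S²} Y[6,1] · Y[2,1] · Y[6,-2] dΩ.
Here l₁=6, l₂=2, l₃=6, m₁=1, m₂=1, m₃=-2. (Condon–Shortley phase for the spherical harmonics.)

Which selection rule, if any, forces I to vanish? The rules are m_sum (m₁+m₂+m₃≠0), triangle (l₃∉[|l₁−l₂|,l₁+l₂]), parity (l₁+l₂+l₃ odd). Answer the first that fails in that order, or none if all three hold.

none

m₁+m₂+m₃ = 1 + 1 − 2 = 0  ✓
triangle: |6−2|=4 ≤ l₃=6 ≤ 6+2=8  ✓
parity: l₁+l₂+l₃ = 14 is even  ✓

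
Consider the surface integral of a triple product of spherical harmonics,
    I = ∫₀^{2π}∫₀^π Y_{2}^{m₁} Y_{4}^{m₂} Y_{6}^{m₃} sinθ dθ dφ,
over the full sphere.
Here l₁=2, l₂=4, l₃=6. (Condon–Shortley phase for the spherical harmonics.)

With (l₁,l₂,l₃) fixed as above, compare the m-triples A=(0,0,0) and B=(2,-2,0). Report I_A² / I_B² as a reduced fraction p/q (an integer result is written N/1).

l's match ⇒ only the (l;m) 3-j factors differ between A and B.
A: triangle coeff Δ(2,4,6) = 1/6435; Σ_t [0,0]: t=0:+1/2304 = 1/2304; (3j)²=5/143 [(2 4 6; 0 0 0)], sign=+1
B: triangle coeff Δ(2,4,6) = 1/6435; Σ_t [0,0]: t=0:+1/34560 = 1/34560; (3j)²=1/429 [(2 4 6; 2 -2 0)], sign=+1
I_A²/I_B² = (5/143)/(1/429) = 15/1

15/1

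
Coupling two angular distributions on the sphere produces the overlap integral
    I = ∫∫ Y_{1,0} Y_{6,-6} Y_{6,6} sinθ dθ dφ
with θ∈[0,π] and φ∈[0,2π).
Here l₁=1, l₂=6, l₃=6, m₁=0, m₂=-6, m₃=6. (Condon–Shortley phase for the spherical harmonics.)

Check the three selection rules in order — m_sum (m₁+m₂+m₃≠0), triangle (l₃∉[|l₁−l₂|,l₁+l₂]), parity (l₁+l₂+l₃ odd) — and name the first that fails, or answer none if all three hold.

azimuthal sum: 0 − 6 + 6 = 0  ✓
5 ≤ 6 ≤ 7 (triangle on l)  ✓
L = 1 + 6 + 6 = 13 (odd)  ✗

parity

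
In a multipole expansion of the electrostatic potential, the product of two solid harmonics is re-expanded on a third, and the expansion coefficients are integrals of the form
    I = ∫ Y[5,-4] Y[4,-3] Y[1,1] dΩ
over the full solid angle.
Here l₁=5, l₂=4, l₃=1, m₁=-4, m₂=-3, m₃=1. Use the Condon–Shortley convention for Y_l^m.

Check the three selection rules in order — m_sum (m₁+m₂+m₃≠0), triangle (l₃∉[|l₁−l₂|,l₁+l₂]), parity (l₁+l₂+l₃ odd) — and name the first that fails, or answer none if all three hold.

m_sum

Σmᵢ = -6  ✗
l₃∈[|l₁−l₂|,l₁+l₂]=[1,9], have l₃=1
Σlᵢ = 10 ⇒ even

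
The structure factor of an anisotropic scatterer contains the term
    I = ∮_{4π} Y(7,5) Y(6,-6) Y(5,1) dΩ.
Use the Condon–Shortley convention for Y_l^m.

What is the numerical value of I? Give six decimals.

m-sum 0 ✓  L=18 even ✓  1≤5≤13 ✓
Π(2lᵢ+1) = 15×13×11 = 2145
triangle coeff Δ(7,6,5) = 1/174594420
Σ_t [2,6]: t=2:+1/4147200 t=3:−1/207360 t=4:+1/82944 t=5:−1/207360 t=6:+1/4147200 = 1/345600
(3j)²=420/46189 [(7 6 5; 0 0 0)], sign=-1
Σ_t [0,0]: t=0:+1/46448640 = 1/46448640
(3j)²=2475/117572 [(7 6 5; 5 -6 1)], sign=+1
⇒ 4πI² = 556875/1356277
I = (-1)√(556875/1356277/(4π)) = -0.18075892

-0.180759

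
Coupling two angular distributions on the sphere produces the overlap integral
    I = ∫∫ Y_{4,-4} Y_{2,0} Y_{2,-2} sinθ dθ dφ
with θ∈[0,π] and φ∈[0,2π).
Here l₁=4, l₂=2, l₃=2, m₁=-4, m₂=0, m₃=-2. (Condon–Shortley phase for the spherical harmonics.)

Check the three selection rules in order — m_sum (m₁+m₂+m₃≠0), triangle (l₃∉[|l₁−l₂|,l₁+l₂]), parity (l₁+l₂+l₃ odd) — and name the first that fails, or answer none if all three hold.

m₁+m₂+m₃ = -4 + 0 − 2 = -6  ✗
triangle: |4−2|=2 ≤ l₃=2 ≤ 4+2=6
parity: l₁+l₂+l₃ = 8 is even

m_sum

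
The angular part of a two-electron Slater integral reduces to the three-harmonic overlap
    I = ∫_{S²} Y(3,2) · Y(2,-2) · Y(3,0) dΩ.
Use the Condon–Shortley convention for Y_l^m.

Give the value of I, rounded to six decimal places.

-0.188063

Rules hold: Σm=0, L=8 even, 1≤3≤5.
N = 7·5·7 = 245
Δ = 2!·4!·2!/9! = 1/3780
Racah Σ t=0..2: t=0:+1/24 t=1:−1/4 t=2:+1/24 = -1/6
⇒ 3j(3 2 3; 0 0 0)² = 4/105, sgn +1
Racah Σ t=0..0: t=0:+1/24 = 1/24
⇒ 3j(3 2 3; 2 -2 0)² = 1/21, sgn -1
4πI² = N·(3j₀)²·(3jₘ)² = 4/9
I = -1·√(0.444444/4π) = -0.18806319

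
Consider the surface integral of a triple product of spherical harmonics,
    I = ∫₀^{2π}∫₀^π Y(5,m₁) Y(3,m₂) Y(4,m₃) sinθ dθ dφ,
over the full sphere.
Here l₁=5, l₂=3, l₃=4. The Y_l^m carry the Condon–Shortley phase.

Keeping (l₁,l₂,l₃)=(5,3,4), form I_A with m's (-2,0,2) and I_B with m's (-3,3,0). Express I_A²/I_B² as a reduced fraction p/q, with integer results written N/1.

1/75

Shared (l₁,l₂,l₃)=(5,3,4): N and (l;000)² cancel in I_A²/I_B².
A: Δ = 4!·6!·2!/13! = 1/180180; Racah Σ t=1..3: t=1:−1/8640 t=2:+1/480 t=3:−1/576 = 1/4320; ⇒ 3j(5 3 4; -2 0 2)² = 1/2145, sgn +1
B: Δ = 4!·6!·2!/13! = 1/180180; Racah Σ t=4..4: t=4:+1/2304 = 1/2304; ⇒ 3j(5 3 4; -3 3 0)² = 5/143, sgn +1
I_A²/I_B² = (1/2145)/(5/143) = 1/75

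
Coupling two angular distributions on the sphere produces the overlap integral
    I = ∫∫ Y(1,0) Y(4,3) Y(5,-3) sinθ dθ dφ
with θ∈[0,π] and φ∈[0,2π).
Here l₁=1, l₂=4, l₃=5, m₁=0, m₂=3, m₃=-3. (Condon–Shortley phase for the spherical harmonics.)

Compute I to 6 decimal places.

-0.196426

m-sum 0 ✓  L=10 even ✓  3≤5≤5 ✓
Π(2lᵢ+1) = 3×9×11 = 297
triangle coeff Δ(1,4,5) = 1/495
Σ_t [0,0]: t=0:+1/576 = 1/576
(3j)²=5/99 [(1 4 5; 0 0 0)], sign=-1
Σ_t [0,0]: t=0:+1/5040 = 1/5040
(3j)²=16/495 [(1 4 5; 0 3 -3)], sign=+1
⇒ 4πI² = 16/33
I = (-1)√(16/33/(4π)) = -0.19642560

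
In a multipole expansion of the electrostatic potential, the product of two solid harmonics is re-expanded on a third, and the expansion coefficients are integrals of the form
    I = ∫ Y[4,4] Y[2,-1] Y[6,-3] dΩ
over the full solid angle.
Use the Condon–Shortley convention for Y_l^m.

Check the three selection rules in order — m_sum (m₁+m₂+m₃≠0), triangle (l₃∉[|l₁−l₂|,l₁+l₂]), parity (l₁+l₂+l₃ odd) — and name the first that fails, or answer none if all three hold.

none

m₁+m₂+m₃ = 4 − 1 − 3 = 0  ✓
triangle: |4−2|=2 ≤ l₃=6 ≤ 4+2=6  ✓
parity: l₁+l₂+l₃ = 12 is even  ✓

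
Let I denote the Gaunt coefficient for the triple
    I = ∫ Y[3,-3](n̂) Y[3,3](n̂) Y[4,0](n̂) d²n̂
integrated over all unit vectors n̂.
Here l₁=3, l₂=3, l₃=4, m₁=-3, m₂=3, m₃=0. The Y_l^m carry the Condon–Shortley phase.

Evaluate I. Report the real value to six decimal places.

Rules hold: Σm=0, L=10 even, 0≤4≤6.
N = 7·7·9 = 441
Δ = 2!·4!·4!/11! = 1/34650
Racah Σ t=0..2: t=0:+1/72 t=1:−1/16 t=2:+1/72 = -5/144
⇒ 3j(3 3 4; 0 0 0)² = 2/77, sgn -1
Racah Σ t=2..2: t=2:+1/1152 = 1/1152
⇒ 3j(3 3 4; -3 3 0)² = 1/154, sgn +1
4πI² = N·(3j₀)²·(3jₘ)² = 9/121
I = -1·√(0.0743802/4π) = -0.07693494

-0.076935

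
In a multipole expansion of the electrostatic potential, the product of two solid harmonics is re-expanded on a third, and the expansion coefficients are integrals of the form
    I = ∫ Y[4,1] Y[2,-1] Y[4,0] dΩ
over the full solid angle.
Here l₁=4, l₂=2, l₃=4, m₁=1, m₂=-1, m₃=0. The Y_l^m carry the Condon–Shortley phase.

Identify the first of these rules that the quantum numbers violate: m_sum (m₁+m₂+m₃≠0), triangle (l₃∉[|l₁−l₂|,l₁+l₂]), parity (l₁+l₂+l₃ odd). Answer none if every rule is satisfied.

Σmᵢ = 0  ✓
l₃∈[|l₁−l₂|,l₁+l₂]=[2,6], have l₃=4  ✓
Σlᵢ = 10 ⇒ even  ✓

none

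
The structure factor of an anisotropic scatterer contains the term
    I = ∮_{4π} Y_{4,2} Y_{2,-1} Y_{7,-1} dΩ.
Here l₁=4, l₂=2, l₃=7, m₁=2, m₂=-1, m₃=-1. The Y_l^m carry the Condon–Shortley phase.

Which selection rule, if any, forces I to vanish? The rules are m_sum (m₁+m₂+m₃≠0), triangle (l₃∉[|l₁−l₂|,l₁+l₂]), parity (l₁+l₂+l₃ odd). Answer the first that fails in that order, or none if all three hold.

m₁+m₂+m₃ = 2 − 1 − 1 = 0  ✓
triangle: |4−2|=2 ≤ l₃=7 ≤ 4+2=6  ✗
parity: l₁+l₂+l₃ = 13 is odd

triangle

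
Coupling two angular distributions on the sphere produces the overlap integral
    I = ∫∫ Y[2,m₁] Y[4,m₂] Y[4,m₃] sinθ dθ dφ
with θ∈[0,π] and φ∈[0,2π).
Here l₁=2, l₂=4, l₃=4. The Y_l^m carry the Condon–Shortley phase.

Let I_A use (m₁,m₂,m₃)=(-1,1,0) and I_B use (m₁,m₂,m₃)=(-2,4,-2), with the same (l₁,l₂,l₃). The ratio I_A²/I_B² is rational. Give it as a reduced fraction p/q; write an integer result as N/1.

5/28

Shared (l₁,l₂,l₃)=(2,4,4): N and (l;000)² cancel in I_A²/I_B².
A: Δ = 2!·2!·6!/11! = 1/13860; Racah Σ t=1..2: t=1:−1/96 t=2:+1/72 = 1/288; ⇒ 3j(2 4 4; -1 1 0)² = 1/462, sgn +1
B: Δ = 2!·2!·6!/11! = 1/13860; Racah Σ t=2..2: t=2:+1/2880 = 1/2880; ⇒ 3j(2 4 4; -2 4 -2)² = 2/165, sgn +1
I_A²/I_B² = (1/462)/(2/165) = 5/28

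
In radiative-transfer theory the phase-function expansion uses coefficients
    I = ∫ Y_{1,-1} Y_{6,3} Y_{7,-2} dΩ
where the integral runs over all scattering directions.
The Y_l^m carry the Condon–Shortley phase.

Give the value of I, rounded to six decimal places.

Rules hold: Σm=0, L=14 even, 5≤7≤7.
N = 3·13·15 = 585
Δ = 0!·2!·12!/15! = 1/1365
Racah Σ t=0..0: t=0:+1/518400 = 1/518400
⇒ 3j(1 6 7; 0 0 0)² = 7/195, sgn -1
Racah Σ t=0..0: t=0:+1/4354560 = 1/4354560
⇒ 3j(1 6 7; -1 3 -2)² = 2/273, sgn -1
4πI² = N·(3j₀)²·(3jₘ)² = 2/13
I = +1·√(0.153846/4π) = 0.11064668

0.110647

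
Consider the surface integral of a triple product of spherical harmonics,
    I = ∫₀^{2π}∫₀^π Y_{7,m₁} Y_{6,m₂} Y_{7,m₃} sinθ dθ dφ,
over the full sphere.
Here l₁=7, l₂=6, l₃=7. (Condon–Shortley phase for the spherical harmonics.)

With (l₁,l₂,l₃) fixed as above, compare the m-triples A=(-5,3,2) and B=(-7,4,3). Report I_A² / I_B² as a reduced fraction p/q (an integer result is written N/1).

Shared (l₁,l₂,l₃)=(7,6,7): N and (l;000)² cancel in I_A²/I_B².
A: Δ = 6!·8!·6!/21! = 1/2444321880; Racah Σ t=4..6: t=4:+1/232243200 t=5:−1/29030400 t=6:+1/37324800 = -1/298598400; ⇒ 3j(7 6 7; -5 3 2)² = 7/16796, sgn +1
B: Δ = 6!·8!·6!/21! = 1/2444321880; Racah Σ t=6..6: t=6:+1/1393459200 = 1/1393459200; ⇒ 3j(7 6 7; -7 4 3)² = 15/1292, sgn +1
I_A²/I_B² = (7/16796)/(15/1292) = 7/195

7/195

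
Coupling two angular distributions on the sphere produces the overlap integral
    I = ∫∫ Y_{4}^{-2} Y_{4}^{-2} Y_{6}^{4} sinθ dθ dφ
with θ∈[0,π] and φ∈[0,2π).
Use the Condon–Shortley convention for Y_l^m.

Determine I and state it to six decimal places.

m-sum 0 ✓  L=14 even ✓  0≤6≤8 ✓
Π(2lᵢ+1) = 9×9×13 = 1053
triangle coeff Δ(4,4,6) = 1/1261260
Σ_t [0,2]: t=0:+1/4608 t=1:−1/1296 t=2:+1/4608 = -7/20736
(3j)²=20/1287 [(4 4 6; 0 0 0)], sign=-1
Σ_t [0,2]: t=0:+1/69120 t=1:−1/14400 t=2:+1/69120 = -7/172800
(3j)²=14/715 [(4 4 6; -2 -2 4)], sign=-1
⇒ 4πI² = 504/1573
I = (+1)√(504/1573/(4π)) = 0.15967833

0.159678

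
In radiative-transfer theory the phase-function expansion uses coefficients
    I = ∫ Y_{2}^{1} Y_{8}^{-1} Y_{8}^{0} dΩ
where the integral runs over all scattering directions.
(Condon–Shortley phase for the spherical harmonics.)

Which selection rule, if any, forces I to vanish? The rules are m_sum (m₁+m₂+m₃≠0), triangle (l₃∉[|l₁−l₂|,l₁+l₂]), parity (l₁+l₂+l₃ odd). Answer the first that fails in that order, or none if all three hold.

none

Σmᵢ = 0  ✓
l₃∈[|l₁−l₂|,l₁+l₂]=[6,10], have l₃=8  ✓
Σlᵢ = 18 ⇒ even  ✓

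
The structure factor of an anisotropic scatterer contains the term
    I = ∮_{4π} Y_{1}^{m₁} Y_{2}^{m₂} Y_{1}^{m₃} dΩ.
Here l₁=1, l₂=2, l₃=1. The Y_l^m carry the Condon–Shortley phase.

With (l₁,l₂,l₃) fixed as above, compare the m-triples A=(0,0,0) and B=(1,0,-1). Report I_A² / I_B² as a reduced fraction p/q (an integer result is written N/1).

4/1

Shared (l₁,l₂,l₃)=(1,2,1): N and (l;000)² cancel in I_A²/I_B².
A: Δ = 2!·0!·2!/5! = 1/30; Racah Σ t=1..1: t=1:−1/1 = -1/1; ⇒ 3j(1 2 1; 0 0 0)² = 2/15, sgn +1
B: Δ = 2!·0!·2!/5! = 1/30; Racah Σ t=0..0: t=0:+1/4 = 1/4; ⇒ 3j(1 2 1; 1 0 -1)² = 1/30, sgn +1
I_A²/I_B² = (2/15)/(1/30) = 4/1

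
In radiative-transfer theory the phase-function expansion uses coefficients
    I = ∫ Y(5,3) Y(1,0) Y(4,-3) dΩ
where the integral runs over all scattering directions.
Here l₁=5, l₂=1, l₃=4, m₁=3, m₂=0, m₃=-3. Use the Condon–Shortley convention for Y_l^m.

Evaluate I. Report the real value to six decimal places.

m-sum 0 ✓  L=10 even ✓  4≤4≤6 ✓
Π(2lᵢ+1) = 11×3×9 = 297
triangle coeff Δ(5,1,4) = 1/495
Σ_t [1,1]: t=1:−1/576 = -1/576
(3j)²=5/99 [(5 1 4; 0 0 0)], sign=-1
Σ_t [1,1]: t=1:−1/5040 = -1/5040
(3j)²=16/495 [(5 1 4; 3 0 -3)], sign=+1
⇒ 4πI² = 16/33
I = (-1)√(16/33/(4π)) = -0.19642560

-0.196426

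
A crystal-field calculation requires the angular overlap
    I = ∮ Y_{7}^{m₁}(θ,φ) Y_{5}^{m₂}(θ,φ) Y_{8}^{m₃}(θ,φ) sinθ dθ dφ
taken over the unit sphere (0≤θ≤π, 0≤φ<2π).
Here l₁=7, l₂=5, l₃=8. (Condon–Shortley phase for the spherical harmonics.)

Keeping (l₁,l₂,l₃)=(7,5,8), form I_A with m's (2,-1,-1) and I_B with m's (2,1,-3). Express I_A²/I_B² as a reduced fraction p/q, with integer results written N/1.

77315/122793

Same 7,5,8: normalisation and zero-m 3j drop out of the ratio.
A: Δ: 4! 10! 6! / 21! → 1/814773960; sum: t=0:+1/16588800 t=1:−1/3732480 t=2:+1/5806080 t=3:−1/58060800 t=4:+1/6270566400 = -47/895795200; 3j²(7 5 8; 2 -1 -1) = Δ·Π!·Σ² = 15463/3325608  (sign +1)
B: Δ: 4! 10! 6! / 21! → 1/814773960; sum: t=0:+1/248832000 t=1:−1/12441600 t=2:+1/5806080 t=3:−1/17418240 t=4:+1/418037760 = 61/1492992000; 3j²(7 5 8; 2 1 -3) = Δ·Π!·Σ² = 3721/503880  (sign -1)
I_A²/I_B² = (15463/3325608)/(3721/503880) = 77315/122793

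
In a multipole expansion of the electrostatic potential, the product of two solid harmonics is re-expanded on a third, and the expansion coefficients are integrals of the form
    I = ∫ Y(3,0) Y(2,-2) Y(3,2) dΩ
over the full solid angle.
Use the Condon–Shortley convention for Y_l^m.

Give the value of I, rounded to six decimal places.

Rules hold: Σm=0, L=8 even, 1≤3≤5.
N = 7·5·7 = 245
Δ = 2!·4!·2!/9! = 1/3780
Racah Σ t=0..2: t=0:+1/24 t=1:−1/4 t=2:+1/24 = -1/6
⇒ 3j(3 2 3; 0 0 0)² = 4/105, sgn +1
Racah Σ t=0..0: t=0:+1/24 = 1/24
⇒ 3j(3 2 3; 0 -2 2)² = 1/21, sgn -1
4πI² = N·(3j₀)²·(3jₘ)² = 4/9
I = -1·√(0.444444/4π) = -0.18806319

-0.188063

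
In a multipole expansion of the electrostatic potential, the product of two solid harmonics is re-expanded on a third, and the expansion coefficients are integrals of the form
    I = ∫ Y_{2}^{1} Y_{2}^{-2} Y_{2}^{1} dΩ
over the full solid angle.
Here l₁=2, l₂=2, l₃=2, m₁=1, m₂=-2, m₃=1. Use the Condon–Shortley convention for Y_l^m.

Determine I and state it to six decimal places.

0.220728

Rules hold: Σm=0, L=6 even, 0≤2≤4.
N = 5·5·5 = 125
Δ = 2!·2!·2!/7! = 1/630
Racah Σ t=0..2: t=0:+1/8 t=1:−1/1 t=2:+1/8 = -3/4
⇒ 3j(2 2 2; 0 0 0)² = 2/35, sgn -1
Racah Σ t=0..0: t=0:+1/4 = 1/4
⇒ 3j(2 2 2; 1 -2 1)² = 3/35, sgn -1
4πI² = N·(3j₀)²·(3jₘ)² = 30/49
I = +1·√(0.612245/4π) = 0.22072812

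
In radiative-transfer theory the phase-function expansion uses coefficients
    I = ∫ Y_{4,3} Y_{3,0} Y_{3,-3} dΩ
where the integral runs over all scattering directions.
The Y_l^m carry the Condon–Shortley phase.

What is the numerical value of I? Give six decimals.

m-sum 0 ✓  L=10 even ✓  1≤3≤7 ✓
Π(2lᵢ+1) = 9×7×7 = 441
triangle coeff Δ(4,3,3) = 1/34650
Σ_t [1,3]: t=1:−1/72 t=2:+1/16 t=3:−1/72 = 5/144
(3j)²=2/77 [(4 3 3; 0 0 0)], sign=-1
Σ_t [1,1]: t=1:−1/288 = -1/288
(3j)²=1/22 [(4 3 3; 3 0 -3)], sign=-1
⇒ 4πI² = 63/121
I = (+1)√(63/121/(4π)) = 0.20355073

0.203551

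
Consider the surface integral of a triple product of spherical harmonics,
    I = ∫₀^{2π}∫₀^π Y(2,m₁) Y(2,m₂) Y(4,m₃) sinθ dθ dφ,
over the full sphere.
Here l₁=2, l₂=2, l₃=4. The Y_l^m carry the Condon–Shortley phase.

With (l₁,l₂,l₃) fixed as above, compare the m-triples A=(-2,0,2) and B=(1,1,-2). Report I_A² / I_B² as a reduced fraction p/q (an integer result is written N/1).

Shared (l₁,l₂,l₃)=(2,2,4): N and (l;000)² cancel in I_A²/I_B².
A: Δ = 0!·4!·4!/9! = 1/630; Racah Σ t=0..0: t=0:+1/96 = 1/96; ⇒ 3j(2 2 4; -2 0 2)² = 1/42, sgn +1
B: Δ = 0!·4!·4!/9! = 1/630; Racah Σ t=0..0: t=0:+1/36 = 1/36; ⇒ 3j(2 2 4; 1 1 -2)² = 4/63, sgn +1
I_A²/I_B² = (1/42)/(4/63) = 3/8

3/8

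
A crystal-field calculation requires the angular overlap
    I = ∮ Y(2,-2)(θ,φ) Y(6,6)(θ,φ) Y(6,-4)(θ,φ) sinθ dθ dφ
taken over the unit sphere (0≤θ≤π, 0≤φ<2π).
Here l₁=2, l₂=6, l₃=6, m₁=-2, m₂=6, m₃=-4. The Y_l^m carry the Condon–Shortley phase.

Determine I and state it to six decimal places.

-0.076075

Rules hold: Σm=0, L=14 even, 4≤6≤8.
N = 5·13·13 = 845
Δ = 2!·2!·10!/15! = 1/90090
Racah Σ t=0..2: t=0:+1/69120 t=1:−1/14400 t=2:+1/69120 = -7/172800
⇒ 3j(2 6 6; 0 0 0)² = 14/715, sgn -1
Racah Σ t=2..2: t=2:+1/14515200 = 1/14515200
⇒ 3j(2 6 6; -2 6 -4)² = 2/455, sgn +1
4πI² = N·(3j₀)²·(3jₘ)² = 4/55
I = -1·√(0.0727273/4π) = -0.07607531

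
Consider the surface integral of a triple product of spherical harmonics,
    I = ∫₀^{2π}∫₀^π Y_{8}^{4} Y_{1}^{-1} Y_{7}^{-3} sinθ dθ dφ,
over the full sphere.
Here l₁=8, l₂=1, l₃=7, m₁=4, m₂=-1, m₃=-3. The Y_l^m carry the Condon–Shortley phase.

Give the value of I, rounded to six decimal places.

0.248575

m-sum 0 ✓  L=16 even ✓  7≤7≤9 ✓
Π(2lᵢ+1) = 17×3×15 = 765
triangle coeff Δ(8,1,7) = 1/2040
Σ_t [1,1]: t=1:−1/25401600 = -1/25401600
(3j)²=8/255 [(8 1 7; 0 0 0)], sign=+1
Σ_t [0,0]: t=0:+1/174182400 = 1/174182400
(3j)²=11/340 [(8 1 7; 4 -1 -3)], sign=+1
⇒ 4πI² = 66/85
I = (+1)√(66/85/(4π)) = 0.24857507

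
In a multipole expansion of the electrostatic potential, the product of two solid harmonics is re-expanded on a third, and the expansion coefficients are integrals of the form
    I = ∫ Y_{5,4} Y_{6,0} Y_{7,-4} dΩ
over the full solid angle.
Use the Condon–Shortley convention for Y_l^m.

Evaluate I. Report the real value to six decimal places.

-0.050867

Rules hold: Σm=0, L=18 even, 1≤7≤11.
N = 11·13·15 = 2145
Δ = 4!·6!·8!/19! = 1/174594420
Racah Σ t=0..4: t=0:+1/4147200 t=1:−1/207360 t=2:+1/82944 t=3:−1/207360 t=4:+1/4147200 = 1/345600
⇒ 3j(5 6 7; 0 0 0)² = 420/46189, sgn -1
Racah Σ t=0..1: t=0:+1/4147200 t=1:−1/3110400 = -1/12441600
⇒ 3j(5 6 7; 4 0 -4)² = 7/4199, sgn +1
4πI² = N·(3j₀)²·(3jₘ)² = 44100/1356277
I = -1·√(0.0325155/4π) = -0.05086747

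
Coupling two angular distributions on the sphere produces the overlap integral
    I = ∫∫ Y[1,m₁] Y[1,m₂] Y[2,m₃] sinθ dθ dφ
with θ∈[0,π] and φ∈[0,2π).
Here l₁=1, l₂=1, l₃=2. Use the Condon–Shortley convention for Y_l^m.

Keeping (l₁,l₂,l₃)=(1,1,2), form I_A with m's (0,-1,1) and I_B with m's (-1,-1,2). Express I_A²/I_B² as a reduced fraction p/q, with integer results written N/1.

Same 1,1,2: normalisation and zero-m 3j drop out of the ratio.
A: Δ: 0! 2! 2! / 5! → 1/30; sum: t=0:+1/2 = 1/2; 3j²(1 1 2; 0 -1 1) = Δ·Π!·Σ² = 1/10  (sign -1)
B: Δ: 0! 2! 2! / 5! → 1/30; sum: t=0:+1/4 = 1/4; 3j²(1 1 2; -1 -1 2) = Δ·Π!·Σ² = 1/5  (sign +1)
I_A²/I_B² = (1/10)/(1/5) = 1/2

1/2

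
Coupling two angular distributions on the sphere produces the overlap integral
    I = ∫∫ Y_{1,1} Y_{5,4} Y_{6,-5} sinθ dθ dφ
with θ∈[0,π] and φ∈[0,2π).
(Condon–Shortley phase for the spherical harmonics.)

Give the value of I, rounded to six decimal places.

-0.303018

Checks pass: Σm=0; 12 even; l₃=6∈[4,6].
(2·1+1)(2·5+1)(2·6+1) = 429
Δ: 0! 2! 10! / 13! → 1/858
sum: t=0:+1/14400 = 1/14400
3j²(1 5 6; 0 0 0) = Δ·Π!·Σ² = 6/143  (sign +1)
sum: t=0:+1/725760 = 1/725760
3j²(1 5 6; 1 4 -5) = Δ·Π!·Σ² = 5/78  (sign -1)
combine: 4πI² = 429·6/143·5/78 = 15/13
take √, sign -1: I = -0.30301841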